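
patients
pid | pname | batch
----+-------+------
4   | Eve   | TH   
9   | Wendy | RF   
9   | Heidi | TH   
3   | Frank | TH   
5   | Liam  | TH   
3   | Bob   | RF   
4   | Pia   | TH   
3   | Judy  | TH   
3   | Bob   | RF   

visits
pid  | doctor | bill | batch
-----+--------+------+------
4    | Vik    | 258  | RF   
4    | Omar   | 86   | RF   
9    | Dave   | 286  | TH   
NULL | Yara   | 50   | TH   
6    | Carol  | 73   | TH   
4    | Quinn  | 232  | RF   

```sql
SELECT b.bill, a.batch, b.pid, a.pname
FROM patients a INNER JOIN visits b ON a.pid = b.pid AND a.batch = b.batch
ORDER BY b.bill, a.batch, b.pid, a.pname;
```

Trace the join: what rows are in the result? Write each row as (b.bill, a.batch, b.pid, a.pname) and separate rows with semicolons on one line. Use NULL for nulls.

INNER JOIN keeps only pairs where the ON condition holds.
Matching on a.pid = b.pid AND a.batch = b.batch. A NULL in a compared column never satisfies the condition.
Matched pairs: 1.

(286, TH, 9, Heidi)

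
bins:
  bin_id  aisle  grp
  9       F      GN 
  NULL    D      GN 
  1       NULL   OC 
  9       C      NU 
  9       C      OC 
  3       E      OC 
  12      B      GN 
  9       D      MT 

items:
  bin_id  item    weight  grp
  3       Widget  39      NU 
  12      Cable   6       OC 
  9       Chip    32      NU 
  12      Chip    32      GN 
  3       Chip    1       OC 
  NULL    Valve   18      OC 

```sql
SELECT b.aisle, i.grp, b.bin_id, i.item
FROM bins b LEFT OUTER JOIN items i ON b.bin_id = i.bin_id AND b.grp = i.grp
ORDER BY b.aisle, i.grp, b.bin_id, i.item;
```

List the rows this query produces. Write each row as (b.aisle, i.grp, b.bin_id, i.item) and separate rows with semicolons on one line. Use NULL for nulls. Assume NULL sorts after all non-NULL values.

LEFT JOIN keeps every row from `bins`; unmatched rows get NULL for `items`'s columns.
Matching on b.bin_id = i.bin_id AND b.grp = i.grp. A NULL in a compared column never satisfies the condition.
- b[0] bin_id=9, grp=GN → no match; kept with NULLs on the i side.
- b[1] bin_id=NULL, grp=GN → no match; kept with NULLs on the i side.
- b[2] bin_id=1, grp=OC → no match; kept with NULLs on the i side.
- b[3] bin_id=9, grp=NU → 1 match(es) in i → 1 row(s).
- b[4] bin_id=9, grp=OC → no match; kept with NULLs on the i side.
- b[5] bin_id=3, grp=OC → 1 match(es) in i → 1 row(s).
- b[6] bin_id=12, grp=GN → 1 match(es) in i → 1 row(s).
- b[7] bin_id=9, grp=MT → no match; kept with NULLs on the i side.
After projecting and ordering:
b.aisle | i.grp | b.bin_id | i.item
B | GN | 12 | Chip
C | NU | 9 | Chip
C | NULL | 9 | NULL
D | NULL | 9 | NULL
D | NULL | NULL | NULL
E | OC | 3 | Chip
F | NULL | 9 | NULL
NULL | NULL | 1 | NULL

(B, GN, 12, Chip); (C, NU, 9, Chip); (C, NULL, 9, NULL); (D, NULL, 9, NULL); (D, NULL, NULL, NULL); (E, OC, 3, Chip); (F, NULL, 9, NULL); (NULL, NULL, 1, NULL)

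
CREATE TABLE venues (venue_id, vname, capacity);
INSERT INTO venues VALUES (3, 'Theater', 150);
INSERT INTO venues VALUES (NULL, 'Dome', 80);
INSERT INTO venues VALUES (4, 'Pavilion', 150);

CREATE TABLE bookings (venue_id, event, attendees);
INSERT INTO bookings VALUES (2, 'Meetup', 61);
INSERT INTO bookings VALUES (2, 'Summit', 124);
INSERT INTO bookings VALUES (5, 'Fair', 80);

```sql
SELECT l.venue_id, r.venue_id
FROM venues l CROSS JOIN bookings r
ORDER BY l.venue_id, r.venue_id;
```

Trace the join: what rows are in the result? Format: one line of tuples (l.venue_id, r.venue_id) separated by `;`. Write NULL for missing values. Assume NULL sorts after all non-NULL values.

CROSS JOIN pairs every row of `venues` with every row of `bookings`: 3 × 3 = 9 rows.

(3, 2); (3, 2); (3, 5); (4, 2); (4, 2); (4, 5); (NULL, 2); (NULL, 2); (NULL, 5)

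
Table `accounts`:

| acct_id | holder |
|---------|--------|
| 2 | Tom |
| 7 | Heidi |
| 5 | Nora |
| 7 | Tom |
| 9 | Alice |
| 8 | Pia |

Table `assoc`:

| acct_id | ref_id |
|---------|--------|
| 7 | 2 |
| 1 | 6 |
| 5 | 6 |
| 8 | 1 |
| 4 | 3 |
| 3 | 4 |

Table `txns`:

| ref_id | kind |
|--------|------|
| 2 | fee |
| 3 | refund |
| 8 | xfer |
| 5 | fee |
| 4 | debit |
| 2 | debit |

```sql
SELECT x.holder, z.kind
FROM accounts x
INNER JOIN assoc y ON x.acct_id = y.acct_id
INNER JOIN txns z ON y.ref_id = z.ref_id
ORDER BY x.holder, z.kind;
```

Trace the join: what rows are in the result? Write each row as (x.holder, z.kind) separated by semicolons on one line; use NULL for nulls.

(Heidi, debit); (Heidi, fee); (Tom, debit); (Tom, fee)

Step 1 — x INNER JOIN y on acct_id → 4 row(s).
Then INNER JOIN `txns z` on ref_id: keep only rows whose y.ref_id appears in z.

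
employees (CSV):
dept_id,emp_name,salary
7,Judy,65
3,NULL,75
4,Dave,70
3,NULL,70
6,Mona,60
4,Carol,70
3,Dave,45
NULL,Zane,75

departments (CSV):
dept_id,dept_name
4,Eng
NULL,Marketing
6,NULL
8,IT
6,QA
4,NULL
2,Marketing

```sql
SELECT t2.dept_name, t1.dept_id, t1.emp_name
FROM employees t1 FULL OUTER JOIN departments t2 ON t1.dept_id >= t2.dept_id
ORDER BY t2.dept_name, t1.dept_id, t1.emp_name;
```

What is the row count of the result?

FULL OUTER JOIN keeps every row from both sides; unmatched rows get NULL for the other side's columns.
Matching on t1.dept_id >= t2.dept_id. A NULL in a compared column never satisfies the condition.
- t1[0] dept_id=7 → 5 match(es) in t2 → 5 row(s).
- t1[1] dept_id=3 → 1 match(es) in t2 → 1 row(s).
- t1[2] dept_id=4 → 3 match(es) in t2 → 3 row(s).
- t1[3] dept_id=3 → 1 match(es) in t2 → 1 row(s).
- t1[4] dept_id=6 → 5 match(es) in t2 → 5 row(s).
- t1[5] dept_id=4 → 3 match(es) in t2 → 3 row(s).
- t1[6] dept_id=3 → 1 match(es) in t2 → 1 row(s).
- t1[7] dept_id=NULL → no match; kept with NULLs on the t2 side.
- 2 t2 row(s) had no t1 match → kept, t1 columns NULL.
Total: 19 matched + 3 padded = 22 rows.

22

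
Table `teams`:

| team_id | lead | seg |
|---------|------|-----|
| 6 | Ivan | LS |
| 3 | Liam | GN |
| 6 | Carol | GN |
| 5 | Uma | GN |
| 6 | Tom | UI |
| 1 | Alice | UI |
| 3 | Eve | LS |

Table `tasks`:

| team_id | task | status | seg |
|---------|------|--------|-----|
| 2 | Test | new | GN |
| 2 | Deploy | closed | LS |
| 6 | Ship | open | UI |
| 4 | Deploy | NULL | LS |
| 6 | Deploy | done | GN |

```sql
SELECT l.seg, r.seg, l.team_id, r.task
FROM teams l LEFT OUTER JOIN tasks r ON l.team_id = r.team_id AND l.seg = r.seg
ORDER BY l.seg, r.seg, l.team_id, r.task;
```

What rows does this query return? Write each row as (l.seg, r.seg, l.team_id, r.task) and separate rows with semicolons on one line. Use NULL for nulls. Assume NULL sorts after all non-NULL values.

(GN, GN, 6, Deploy); (GN, NULL, 3, NULL); (GN, NULL, 5, NULL); (LS, NULL, 3, NULL); (LS, NULL, 6, NULL); (UI, UI, 6, Ship); (UI, NULL, 1, NULL)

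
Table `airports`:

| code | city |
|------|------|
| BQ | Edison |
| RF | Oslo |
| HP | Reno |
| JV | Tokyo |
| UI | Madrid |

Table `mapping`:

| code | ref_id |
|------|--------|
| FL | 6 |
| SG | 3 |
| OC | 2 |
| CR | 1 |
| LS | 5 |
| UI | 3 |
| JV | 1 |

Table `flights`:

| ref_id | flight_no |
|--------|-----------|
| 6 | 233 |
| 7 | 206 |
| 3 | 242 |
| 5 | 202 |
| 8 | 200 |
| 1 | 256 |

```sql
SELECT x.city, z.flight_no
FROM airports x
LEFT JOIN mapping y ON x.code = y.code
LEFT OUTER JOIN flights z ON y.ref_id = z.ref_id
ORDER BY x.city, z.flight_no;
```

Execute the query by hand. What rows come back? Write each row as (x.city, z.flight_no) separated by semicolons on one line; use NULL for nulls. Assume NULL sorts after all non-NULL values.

Evaluate left to right. First `airports x LEFT JOIN mapping y` on code: 5 row(s).
Then LEFT JOIN `flights z` on ref_id: each of those 5 rows is kept; rows whose y.ref_id has no match in z get NULL for z's columns.

(Edison, NULL); (Madrid, 242); (Oslo, NULL); (Reno, NULL); (Tokyo, 256)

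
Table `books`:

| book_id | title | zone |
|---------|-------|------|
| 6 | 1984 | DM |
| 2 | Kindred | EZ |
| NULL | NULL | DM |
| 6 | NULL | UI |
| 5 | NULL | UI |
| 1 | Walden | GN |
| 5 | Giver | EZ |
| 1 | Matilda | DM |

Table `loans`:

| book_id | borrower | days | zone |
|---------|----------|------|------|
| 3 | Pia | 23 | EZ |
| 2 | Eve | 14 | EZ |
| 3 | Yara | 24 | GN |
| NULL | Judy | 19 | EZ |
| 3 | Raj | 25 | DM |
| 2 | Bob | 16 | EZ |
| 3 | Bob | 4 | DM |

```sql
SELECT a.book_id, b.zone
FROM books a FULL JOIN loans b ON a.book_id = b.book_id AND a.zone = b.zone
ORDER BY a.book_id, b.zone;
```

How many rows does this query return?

14

FULL OUTER JOIN keeps every row from both sides; unmatched rows get NULL for the other side's columns.
Matching on a.book_id = b.book_id AND a.zone = b.zone. A NULL in a compared column never satisfies the condition.
- a[0] book_id=6, zone=DM → no match; kept with NULLs on the b side.
- a[1] book_id=2, zone=EZ → 2 match(es) in b → 2 row(s).
- a[2] book_id=NULL, zone=DM → no match; kept with NULLs on the b side.
- a[3] book_id=6, zone=UI → no match; kept with NULLs on the b side.
- a[4] book_id=5, zone=UI → no match; kept with NULLs on the b side.
- a[5] book_id=1, zone=GN → no match; kept with NULLs on the b side.
- a[6] book_id=5, zone=EZ → no match; kept with NULLs on the b side.
- a[7] book_id=1, zone=DM → no match; kept with NULLs on the b side.
- plus 5 unmatched b row(s), each kept with NULL a columns.
Total: 2 matched + 12 padded = 14 rows.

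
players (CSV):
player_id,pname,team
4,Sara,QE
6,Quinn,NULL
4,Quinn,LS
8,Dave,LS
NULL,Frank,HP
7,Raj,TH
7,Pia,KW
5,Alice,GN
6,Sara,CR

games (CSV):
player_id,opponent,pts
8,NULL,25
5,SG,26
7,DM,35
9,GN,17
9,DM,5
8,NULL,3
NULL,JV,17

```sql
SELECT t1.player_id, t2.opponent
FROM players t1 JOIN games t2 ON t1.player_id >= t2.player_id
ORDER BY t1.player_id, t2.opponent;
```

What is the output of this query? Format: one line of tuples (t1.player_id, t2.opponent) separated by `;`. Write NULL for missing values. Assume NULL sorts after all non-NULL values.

INNER JOIN keeps only pairs where the ON condition holds.
Matching on t1.player_id >= t2.player_id. A NULL in a compared column never satisfies the condition.
Matched pairs: 11.

(5, SG); (6, SG); (6, SG); (7, DM); (7, DM); (7, SG); (7, SG); (8, DM); (8, SG); (8, NULL); (8, NULL)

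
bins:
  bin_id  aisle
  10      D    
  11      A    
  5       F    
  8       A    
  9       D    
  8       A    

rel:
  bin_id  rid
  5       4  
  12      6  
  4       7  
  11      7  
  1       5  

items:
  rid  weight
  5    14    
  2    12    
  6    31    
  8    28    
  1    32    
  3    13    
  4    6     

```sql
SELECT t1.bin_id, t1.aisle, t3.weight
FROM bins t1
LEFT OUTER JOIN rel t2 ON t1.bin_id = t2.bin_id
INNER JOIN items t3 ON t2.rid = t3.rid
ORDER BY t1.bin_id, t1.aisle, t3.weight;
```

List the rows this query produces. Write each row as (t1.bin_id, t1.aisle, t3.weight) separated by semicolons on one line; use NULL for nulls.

Evaluate left to right. First `bins t1 LEFT JOIN rel t2` on bin_id: 6 row(s).
Then INNER JOIN `items t3` on rid: keep only rows whose t2.rid appears in t3.

(5, F, 6)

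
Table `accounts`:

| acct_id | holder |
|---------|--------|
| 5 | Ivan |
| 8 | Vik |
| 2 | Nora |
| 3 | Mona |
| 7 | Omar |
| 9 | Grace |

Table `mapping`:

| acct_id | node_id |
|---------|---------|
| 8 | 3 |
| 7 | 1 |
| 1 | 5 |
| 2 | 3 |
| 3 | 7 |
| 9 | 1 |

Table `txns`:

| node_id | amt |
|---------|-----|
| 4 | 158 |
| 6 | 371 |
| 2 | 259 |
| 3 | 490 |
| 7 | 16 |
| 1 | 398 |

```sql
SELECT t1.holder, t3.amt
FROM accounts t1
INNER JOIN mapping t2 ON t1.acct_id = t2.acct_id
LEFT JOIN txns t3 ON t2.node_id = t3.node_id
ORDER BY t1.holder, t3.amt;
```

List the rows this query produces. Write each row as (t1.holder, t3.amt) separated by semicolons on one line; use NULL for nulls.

Joins associate left-to-right: accounts INNER JOIN mapping on acct_id gives 5 intermediate row(s).
Then LEFT JOIN `txns t3` on node_id: each of those 5 rows is kept; rows whose t2.node_id has no match in t3 get NULL for t3's columns.

(Grace, 398); (Mona, 16); (Nora, 490); (Omar, 398); (Vik, 490)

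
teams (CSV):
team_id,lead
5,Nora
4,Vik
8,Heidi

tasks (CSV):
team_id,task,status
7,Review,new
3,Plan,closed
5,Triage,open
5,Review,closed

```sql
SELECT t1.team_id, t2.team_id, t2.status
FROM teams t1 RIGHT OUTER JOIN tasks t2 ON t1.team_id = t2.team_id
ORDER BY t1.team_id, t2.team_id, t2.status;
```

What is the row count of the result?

4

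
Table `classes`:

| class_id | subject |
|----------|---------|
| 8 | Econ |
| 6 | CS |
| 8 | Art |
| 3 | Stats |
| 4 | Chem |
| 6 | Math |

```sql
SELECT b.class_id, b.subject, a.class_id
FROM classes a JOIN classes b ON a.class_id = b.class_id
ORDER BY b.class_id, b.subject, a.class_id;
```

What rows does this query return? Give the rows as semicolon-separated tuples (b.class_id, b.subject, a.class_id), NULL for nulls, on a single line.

INNER JOIN keeps only pairs where the ON condition holds.
Matching on a.class_id = b.class_id.
- a row (class_id=8): matches 2 b row(s) → 2 output row(s).
- a row (class_id=6): matches 2 b row(s) → 2 output row(s).
- a row (class_id=8): matches 2 b row(s) → 2 output row(s).
- a row (class_id=3): matches 1 b row(s) → 1 output row(s).
- a row (class_id=4): matches 1 b row(s) → 1 output row(s).
- a row (class_id=6): matches 2 b row(s) → 2 output row(s).
After projecting and ordering:
b.class_id | b.subject | a.class_id
3 | Stats | 3
4 | Chem | 4
6 | CS | 6
6 | CS | 6
6 | Math | 6
6 | Math | 6
8 | Art | 8
8 | Art | 8
8 | Econ | 8
8 | Econ | 8

(3, Stats, 3); (4, Chem, 4); (6, CS, 6); (6, CS, 6); (6, Math, 6); (6, Math, 6); (8, Art, 8); (8, Art, 8); (8, Econ, 8); (8, Econ, 8)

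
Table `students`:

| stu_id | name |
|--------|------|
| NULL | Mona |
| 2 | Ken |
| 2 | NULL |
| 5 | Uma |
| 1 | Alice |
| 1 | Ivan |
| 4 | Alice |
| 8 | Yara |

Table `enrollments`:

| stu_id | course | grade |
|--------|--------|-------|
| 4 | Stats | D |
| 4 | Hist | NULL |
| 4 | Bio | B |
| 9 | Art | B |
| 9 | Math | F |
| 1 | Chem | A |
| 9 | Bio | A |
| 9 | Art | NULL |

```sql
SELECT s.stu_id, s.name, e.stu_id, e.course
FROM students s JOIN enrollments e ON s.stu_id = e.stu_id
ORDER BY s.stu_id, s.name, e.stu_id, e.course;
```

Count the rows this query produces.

5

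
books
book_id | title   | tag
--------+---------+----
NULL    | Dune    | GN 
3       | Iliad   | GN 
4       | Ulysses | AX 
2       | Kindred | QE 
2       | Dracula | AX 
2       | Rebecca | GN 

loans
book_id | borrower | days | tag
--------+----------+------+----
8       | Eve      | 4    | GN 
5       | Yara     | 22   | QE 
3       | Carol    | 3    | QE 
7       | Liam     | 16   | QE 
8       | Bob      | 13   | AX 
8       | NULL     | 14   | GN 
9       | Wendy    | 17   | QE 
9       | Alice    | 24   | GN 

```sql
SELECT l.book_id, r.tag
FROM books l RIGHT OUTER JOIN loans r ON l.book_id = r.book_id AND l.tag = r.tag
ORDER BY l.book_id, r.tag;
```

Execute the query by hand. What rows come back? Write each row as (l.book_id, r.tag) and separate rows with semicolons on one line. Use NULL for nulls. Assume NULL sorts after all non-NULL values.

RIGHT JOIN keeps every row from `loans`; unmatched rows get NULL for `books`'s columns.
Matching on l.book_id = r.book_id AND l.tag = r.tag. A NULL in a compared column never satisfies the condition.
- l (book_id=NULL, tag=GN) has no partner in r.
- l (book_id=3, tag=GN) has no partner in r.
- l (book_id=4, tag=AX) has no partner in r.
- l (book_id=2, tag=QE) has no partner in r.
- l (book_id=2, tag=AX) has no partner in r.
- l (book_id=2, tag=GN) has no partner in r.
- 8 r row(s) had no l match → kept, l columns NULL.
After projecting and ordering:
l.book_id | r.tag
NULL | AX
NULL | GN
NULL | GN
NULL | GN
NULL | QE
NULL | QE
NULL | QE
NULL | QE

(NULL, AX); (NULL, GN); (NULL, GN); (NULL, GN); (NULL, QE); (NULL, QE); (NULL, QE); (NULL, QE)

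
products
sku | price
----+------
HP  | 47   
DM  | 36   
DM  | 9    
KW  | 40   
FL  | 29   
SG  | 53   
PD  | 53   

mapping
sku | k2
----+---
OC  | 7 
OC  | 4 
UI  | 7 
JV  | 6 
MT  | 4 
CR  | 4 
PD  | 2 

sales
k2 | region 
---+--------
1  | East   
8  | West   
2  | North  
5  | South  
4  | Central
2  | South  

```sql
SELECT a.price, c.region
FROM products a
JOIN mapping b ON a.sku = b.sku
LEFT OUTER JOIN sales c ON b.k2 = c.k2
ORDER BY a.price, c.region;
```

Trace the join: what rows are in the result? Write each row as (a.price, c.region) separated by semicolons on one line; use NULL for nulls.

(53, North); (53, South)

Joins associate left-to-right: products INNER JOIN mapping on sku gives 1 intermediate row(s).
Then LEFT JOIN `sales c` on k2: each of those 1 rows is kept; rows whose b.k2 has no match in c get NULL for c's columns.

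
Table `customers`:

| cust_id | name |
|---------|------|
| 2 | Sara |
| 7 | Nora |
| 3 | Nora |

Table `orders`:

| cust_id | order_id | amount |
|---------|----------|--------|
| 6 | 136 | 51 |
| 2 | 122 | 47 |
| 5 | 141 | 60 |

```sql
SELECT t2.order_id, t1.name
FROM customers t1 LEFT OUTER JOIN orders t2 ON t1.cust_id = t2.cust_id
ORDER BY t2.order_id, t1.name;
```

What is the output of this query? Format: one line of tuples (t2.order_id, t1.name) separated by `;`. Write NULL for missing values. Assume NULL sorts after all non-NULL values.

(122, Sara); (NULL, Nora); (NULL, Nora)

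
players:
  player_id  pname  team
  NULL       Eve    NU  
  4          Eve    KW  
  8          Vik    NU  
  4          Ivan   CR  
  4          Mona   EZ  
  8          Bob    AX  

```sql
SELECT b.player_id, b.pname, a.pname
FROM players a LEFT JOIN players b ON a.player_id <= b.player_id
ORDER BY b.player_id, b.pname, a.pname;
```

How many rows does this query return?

20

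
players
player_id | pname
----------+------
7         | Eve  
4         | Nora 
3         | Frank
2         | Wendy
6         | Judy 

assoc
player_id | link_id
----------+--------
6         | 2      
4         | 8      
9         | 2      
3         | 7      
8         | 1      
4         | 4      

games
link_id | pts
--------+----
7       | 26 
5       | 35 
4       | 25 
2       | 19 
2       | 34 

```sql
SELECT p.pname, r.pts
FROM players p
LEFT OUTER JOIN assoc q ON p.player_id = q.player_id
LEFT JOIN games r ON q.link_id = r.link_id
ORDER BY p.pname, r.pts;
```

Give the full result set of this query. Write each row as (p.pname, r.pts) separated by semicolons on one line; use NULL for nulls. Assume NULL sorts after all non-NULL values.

Evaluate left to right. First `players p LEFT JOIN assoc q` on player_id: 6 row(s).
Then LEFT JOIN `games r` on link_id: each of those 6 rows is kept; rows whose q.link_id has no match in r get NULL for r's columns.

(Eve, NULL); (Frank, 26); (Judy, 19); (Judy, 34); (Nora, 25); (Nora, NULL); (Wendy, NULL)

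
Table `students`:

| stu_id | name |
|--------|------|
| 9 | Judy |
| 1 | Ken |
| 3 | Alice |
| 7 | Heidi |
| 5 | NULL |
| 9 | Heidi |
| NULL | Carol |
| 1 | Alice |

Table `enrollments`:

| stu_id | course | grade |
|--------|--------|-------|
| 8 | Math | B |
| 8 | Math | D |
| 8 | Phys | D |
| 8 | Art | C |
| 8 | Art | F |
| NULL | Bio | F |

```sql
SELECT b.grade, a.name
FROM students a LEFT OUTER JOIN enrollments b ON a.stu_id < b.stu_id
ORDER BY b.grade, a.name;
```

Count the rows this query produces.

LEFT JOIN keeps every row from `students`; unmatched rows get NULL for `enrollments`'s columns.
Matching on a.stu_id < b.stu_id. A NULL in a compared column never satisfies the condition.
- a row (stu_id=9): no match → kept, b columns NULL.
- a row (stu_id=1): matches 5 b row(s) → 5 output row(s).
- a row (stu_id=3): matches 5 b row(s) → 5 output row(s).
- a row (stu_id=7): matches 5 b row(s) → 5 output row(s).
- a row (stu_id=5): matches 5 b row(s) → 5 output row(s).
- a row (stu_id=9): no match → kept, b columns NULL.
- a row (stu_id=NULL): no match → kept, b columns NULL.
- a row (stu_id=1): matches 5 b row(s) → 5 output row(s).
Total: 25 matched + 3 padded = 28 rows.

28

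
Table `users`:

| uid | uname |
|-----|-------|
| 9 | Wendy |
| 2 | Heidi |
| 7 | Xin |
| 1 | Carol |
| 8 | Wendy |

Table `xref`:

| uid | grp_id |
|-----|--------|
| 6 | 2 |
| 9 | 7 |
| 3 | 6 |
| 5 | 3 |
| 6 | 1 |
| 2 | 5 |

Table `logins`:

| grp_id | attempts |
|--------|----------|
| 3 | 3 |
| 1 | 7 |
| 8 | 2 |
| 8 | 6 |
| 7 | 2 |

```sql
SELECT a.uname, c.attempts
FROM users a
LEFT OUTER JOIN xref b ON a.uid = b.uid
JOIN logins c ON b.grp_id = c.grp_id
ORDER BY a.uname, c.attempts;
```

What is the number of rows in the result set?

Evaluate left to right. First `users a LEFT JOIN xref b` on uid: 5 row(s).
Then INNER JOIN `logins c` on grp_id: keep only rows whose b.grp_id appears in c.
Result: 1 row(s).

1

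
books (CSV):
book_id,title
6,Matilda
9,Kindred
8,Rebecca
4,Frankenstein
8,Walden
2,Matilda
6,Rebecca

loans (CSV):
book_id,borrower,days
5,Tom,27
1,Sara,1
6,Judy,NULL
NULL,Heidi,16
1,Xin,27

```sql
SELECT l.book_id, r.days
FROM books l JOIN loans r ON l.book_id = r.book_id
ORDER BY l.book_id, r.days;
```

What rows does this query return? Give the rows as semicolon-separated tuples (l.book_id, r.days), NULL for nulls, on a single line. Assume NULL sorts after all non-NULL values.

INNER JOIN keeps only pairs where the ON condition holds.
Matching on l.book_id = r.book_id. A NULL in a compared column never satisfies the condition.
- l row (book_id=6): matches 1 r row(s) → 1 output row(s).
- l row (book_id=9): no match → dropped.
- l row (book_id=8): no match → dropped.
- l row (book_id=4): no match → dropped.
- l row (book_id=8): no match → dropped.
- l row (book_id=2): no match → dropped.
- l row (book_id=6): matches 1 r row(s) → 1 output row(s).
After projecting and ordering:
l.book_id | r.days
6 | NULL
6 | NULL

(6, NULL); (6, NULL)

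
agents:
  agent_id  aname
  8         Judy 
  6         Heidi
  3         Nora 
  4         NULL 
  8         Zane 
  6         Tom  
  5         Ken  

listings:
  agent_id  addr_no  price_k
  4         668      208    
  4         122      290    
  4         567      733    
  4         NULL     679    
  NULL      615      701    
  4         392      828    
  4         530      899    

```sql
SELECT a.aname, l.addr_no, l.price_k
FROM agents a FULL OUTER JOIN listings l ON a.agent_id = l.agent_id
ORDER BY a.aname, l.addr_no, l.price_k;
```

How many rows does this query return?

FULL OUTER JOIN keeps every row from both sides; unmatched rows get NULL for the other side's columns.
Matching on a.agent_id = l.agent_id. A NULL in a compared column never satisfies the condition.
- a[0] agent_id=8 → no match; kept with NULLs on the l side.
- a[1] agent_id=6 → no match; kept with NULLs on the l side.
- a[2] agent_id=3 → no match; kept with NULLs on the l side.
- a[3] agent_id=4 → 6 match(es) in l → 6 row(s).
- a[4] agent_id=8 → no match; kept with NULLs on the l side.
- a[5] agent_id=6 → no match; kept with NULLs on the l side.
- a[6] agent_id=5 → no match; kept with NULLs on the l side.
- 1 l row(s) had no a match → kept, a columns NULL.
Total: 6 matched + 7 padded = 13 rows.

13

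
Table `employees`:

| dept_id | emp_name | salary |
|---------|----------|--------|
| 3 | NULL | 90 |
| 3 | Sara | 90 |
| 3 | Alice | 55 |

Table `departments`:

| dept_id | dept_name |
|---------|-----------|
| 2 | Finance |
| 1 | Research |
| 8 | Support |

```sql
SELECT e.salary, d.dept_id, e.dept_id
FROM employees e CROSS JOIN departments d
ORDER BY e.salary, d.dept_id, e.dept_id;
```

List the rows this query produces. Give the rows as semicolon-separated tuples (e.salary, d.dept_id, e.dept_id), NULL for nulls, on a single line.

(55, 1, 3); (55, 2, 3); (55, 8, 3); (90, 1, 3); (90, 1, 3); (90, 2, 3); (90, 2, 3); (90, 8, 3); (90, 8, 3)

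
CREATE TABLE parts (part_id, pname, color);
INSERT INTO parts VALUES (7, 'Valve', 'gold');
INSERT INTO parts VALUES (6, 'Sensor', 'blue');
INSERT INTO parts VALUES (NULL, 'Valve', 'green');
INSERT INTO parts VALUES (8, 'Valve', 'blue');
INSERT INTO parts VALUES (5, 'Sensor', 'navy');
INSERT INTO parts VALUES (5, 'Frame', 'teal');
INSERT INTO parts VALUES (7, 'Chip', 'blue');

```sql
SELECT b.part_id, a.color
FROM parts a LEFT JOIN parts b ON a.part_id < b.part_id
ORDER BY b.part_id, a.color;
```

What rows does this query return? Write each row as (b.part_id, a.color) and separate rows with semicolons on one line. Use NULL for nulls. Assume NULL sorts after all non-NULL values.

(6, navy); (6, teal); (7, blue); (7, blue); (7, navy); (7, navy); (7, teal); (7, teal); (8, blue); (8, blue); (8, gold); (8, navy); (8, teal); (NULL, blue); (NULL, green)

LEFT JOIN keeps every row from `parts a`; unmatched rows get NULL for `parts b`'s columns.
Matching on a.part_id < b.part_id. A NULL in a compared column never satisfies the condition.
- a (part_id=7) pairs with 1 row(s) of b.
- a (part_id=6) pairs with 3 row(s) of b.
- a (part_id=NULL) has no partner → padded with NULL.
- a (part_id=8) has no partner → padded with NULL.
- a (part_id=5) pairs with 4 row(s) of b.
- a (part_id=5) pairs with 4 row(s) of b.
- a (part_id=7) pairs with 1 row(s) of b.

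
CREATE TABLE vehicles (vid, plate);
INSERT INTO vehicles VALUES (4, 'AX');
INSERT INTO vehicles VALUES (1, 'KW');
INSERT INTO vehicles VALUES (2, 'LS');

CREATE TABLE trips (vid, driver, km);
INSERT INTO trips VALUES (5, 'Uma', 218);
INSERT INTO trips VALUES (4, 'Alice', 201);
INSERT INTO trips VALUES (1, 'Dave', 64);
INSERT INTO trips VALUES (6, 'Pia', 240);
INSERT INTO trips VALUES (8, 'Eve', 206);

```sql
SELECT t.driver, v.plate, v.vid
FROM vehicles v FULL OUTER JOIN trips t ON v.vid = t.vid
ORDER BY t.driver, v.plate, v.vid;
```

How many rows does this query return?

6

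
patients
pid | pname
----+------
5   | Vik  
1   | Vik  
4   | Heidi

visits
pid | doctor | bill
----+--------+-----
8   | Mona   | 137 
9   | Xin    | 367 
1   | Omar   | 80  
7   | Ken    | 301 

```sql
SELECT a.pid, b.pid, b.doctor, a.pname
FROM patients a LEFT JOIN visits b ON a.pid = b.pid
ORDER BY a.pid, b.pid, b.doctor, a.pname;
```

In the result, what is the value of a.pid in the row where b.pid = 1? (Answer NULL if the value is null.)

LEFT JOIN keeps every row from `patients`; unmatched rows get NULL for `visits`'s columns.
Matching on a.pid = b.pid.
- a row (pid=5): no match → kept, b columns NULL.
- a row (pid=1): matches 1 b row(s) → 1 output row(s).
- a row (pid=4): no match → kept, b columns NULL.

1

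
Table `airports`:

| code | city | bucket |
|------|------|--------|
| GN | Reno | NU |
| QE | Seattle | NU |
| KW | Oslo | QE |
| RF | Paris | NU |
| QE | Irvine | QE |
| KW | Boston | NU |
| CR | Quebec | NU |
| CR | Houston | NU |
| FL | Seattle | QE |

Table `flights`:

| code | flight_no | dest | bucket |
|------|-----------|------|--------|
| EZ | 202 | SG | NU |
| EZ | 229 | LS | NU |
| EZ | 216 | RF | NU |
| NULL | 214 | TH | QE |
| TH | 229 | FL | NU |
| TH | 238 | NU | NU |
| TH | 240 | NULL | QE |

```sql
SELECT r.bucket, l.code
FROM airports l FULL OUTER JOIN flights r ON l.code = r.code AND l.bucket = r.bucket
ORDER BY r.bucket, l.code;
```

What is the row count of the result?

FULL OUTER JOIN keeps every row from both sides; unmatched rows get NULL for the other side's columns.
Matching on l.code = r.code AND l.bucket = r.bucket. A NULL in a compared column never satisfies the condition.
- l row (code=GN, bucket=NU): no match → kept, r columns NULL.
- l row (code=QE, bucket=NU): no match → kept, r columns NULL.
- l row (code=KW, bucket=QE): no match → kept, r columns NULL.
- l row (code=RF, bucket=NU): no match → kept, r columns NULL.
- l row (code=QE, bucket=QE): no match → kept, r columns NULL.
- l row (code=KW, bucket=NU): no match → kept, r columns NULL.
- l row (code=CR, bucket=NU): no match → kept, r columns NULL.
- l row (code=CR, bucket=NU): no match → kept, r columns NULL.
- l row (code=FL, bucket=QE): no match → kept, r columns NULL.
- plus 7 unmatched r row(s), each kept with NULL l columns.
Total: 0 matched + 16 padded = 16 rows.

16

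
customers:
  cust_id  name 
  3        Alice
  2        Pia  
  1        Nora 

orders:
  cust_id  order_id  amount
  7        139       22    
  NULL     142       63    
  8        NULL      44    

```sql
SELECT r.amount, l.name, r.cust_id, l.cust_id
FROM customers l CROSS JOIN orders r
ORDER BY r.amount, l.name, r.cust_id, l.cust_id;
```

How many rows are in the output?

CROSS JOIN pairs every row of `customers` with every row of `orders`: 3 × 3 = 9 rows.

9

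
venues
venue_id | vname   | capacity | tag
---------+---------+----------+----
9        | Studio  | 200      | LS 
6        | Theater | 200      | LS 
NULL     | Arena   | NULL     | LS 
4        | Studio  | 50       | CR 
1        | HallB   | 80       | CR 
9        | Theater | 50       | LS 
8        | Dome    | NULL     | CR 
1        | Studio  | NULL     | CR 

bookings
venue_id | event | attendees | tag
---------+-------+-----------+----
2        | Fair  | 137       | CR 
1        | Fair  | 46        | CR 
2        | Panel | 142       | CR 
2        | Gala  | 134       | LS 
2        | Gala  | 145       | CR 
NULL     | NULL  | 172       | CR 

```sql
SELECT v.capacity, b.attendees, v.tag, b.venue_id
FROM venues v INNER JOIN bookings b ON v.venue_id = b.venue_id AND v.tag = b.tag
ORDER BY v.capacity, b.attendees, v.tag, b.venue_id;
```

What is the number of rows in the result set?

2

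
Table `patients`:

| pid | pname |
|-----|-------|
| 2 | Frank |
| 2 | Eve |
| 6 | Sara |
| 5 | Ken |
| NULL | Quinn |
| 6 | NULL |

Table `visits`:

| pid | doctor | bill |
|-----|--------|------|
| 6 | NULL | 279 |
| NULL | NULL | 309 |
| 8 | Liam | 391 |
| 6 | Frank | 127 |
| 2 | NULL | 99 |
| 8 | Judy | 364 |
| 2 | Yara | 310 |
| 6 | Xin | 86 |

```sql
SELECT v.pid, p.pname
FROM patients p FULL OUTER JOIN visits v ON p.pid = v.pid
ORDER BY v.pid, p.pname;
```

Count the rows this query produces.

15

FULL OUTER JOIN keeps every row from both sides; unmatched rows get NULL for the other side's columns.
Matching on p.pid = v.pid. A NULL in a compared column never satisfies the condition.
- p row (pid=2): matches 2 v row(s) → 2 output row(s).
- p row (pid=2): matches 2 v row(s) → 2 output row(s).
- p row (pid=6): matches 3 v row(s) → 3 output row(s).
- p row (pid=5): no match → kept, v columns NULL.
- p row (pid=NULL): no match → kept, v columns NULL.
- p row (pid=6): matches 3 v row(s) → 3 output row(s).
- 3 v row(s) had no p match → kept, p columns NULL.
Total: 10 matched + 5 padded = 15 rows.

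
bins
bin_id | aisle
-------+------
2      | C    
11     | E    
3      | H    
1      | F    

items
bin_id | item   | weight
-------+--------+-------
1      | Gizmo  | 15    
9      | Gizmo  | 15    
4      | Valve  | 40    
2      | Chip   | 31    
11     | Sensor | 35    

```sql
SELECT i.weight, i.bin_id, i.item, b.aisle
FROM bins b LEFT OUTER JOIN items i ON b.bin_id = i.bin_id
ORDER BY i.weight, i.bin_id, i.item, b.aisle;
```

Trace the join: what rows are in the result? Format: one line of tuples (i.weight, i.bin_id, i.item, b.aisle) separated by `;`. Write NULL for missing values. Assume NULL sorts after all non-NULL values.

(15, 1, Gizmo, F); (31, 2, Chip, C); (35, 11, Sensor, E); (NULL, NULL, NULL, H)

LEFT JOIN keeps every row from `bins`; unmatched rows get NULL for `items`'s columns.
Matching on b.bin_id = i.bin_id.
- b (bin_id=2) pairs with 1 row(s) of i.
- b (bin_id=11) pairs with 1 row(s) of i.
- b (bin_id=3) has no partner → padded with NULL.
- b (bin_id=1) pairs with 1 row(s) of i.
After projecting and ordering:
i.weight | i.bin_id | i.item | b.aisle
15 | 1 | Gizmo | F
31 | 2 | Chip | C
35 | 11 | Sensor | E
NULL | NULL | NULL | H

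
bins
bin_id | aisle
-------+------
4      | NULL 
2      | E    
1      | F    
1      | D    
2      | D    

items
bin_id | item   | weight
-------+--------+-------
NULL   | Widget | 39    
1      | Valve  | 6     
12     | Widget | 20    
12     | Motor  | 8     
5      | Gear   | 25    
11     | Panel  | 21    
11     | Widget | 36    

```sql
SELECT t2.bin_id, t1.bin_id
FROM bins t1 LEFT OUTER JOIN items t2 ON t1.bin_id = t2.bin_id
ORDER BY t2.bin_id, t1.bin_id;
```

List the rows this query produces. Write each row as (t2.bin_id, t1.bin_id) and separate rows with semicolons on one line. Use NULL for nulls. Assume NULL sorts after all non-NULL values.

(1, 1); (1, 1); (NULL, 2); (NULL, 2); (NULL, 4)

LEFT JOIN keeps every row from `bins`; unmatched rows get NULL for `items`'s columns.
Matching on t1.bin_id = t2.bin_id. A NULL in a compared column never satisfies the condition.
- t1[0] bin_id=4 → no match; kept with NULLs on the t2 side.
- t1[1] bin_id=2 → no match; kept with NULLs on the t2 side.
- t1[2] bin_id=1 → 1 match(es) in t2 → 1 row(s).
- t1[3] bin_id=1 → 1 match(es) in t2 → 1 row(s).
- t1[4] bin_id=2 → no match; kept with NULLs on the t2 side.
After projecting and ordering:
t2.bin_id | t1.bin_id
1 | 1
1 | 1
NULL | 2
NULL | 2
NULL | 4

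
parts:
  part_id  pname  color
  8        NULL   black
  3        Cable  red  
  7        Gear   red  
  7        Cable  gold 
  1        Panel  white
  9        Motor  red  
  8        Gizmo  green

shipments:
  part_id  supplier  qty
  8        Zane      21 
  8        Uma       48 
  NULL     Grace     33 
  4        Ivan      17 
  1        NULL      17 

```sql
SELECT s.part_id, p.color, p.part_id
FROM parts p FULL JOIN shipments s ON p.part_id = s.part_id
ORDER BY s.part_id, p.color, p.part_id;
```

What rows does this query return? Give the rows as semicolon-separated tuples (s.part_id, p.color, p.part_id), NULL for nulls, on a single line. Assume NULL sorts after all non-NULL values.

FULL OUTER JOIN keeps every row from both sides; unmatched rows get NULL for the other side's columns.
Matching on p.part_id = s.part_id. A NULL in a compared column never satisfies the condition.
Matched pairs: 5; unmatched p rows kept: 4; unmatched s rows kept: 2.

(1, white, 1); (4, NULL, NULL); (8, black, 8); (8, black, 8); (8, green, 8); (8, green, 8); (NULL, gold, 7); (NULL, red, 3); (NULL, red, 7); (NULL, red, 9); (NULL, NULL, NULL)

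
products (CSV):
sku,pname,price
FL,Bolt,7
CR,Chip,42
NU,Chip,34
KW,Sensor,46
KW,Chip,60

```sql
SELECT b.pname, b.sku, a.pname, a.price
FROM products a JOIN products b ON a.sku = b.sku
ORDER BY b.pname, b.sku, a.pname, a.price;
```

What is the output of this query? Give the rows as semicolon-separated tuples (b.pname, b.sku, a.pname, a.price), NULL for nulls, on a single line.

(Bolt, FL, Bolt, 7); (Chip, CR, Chip, 42); (Chip, KW, Chip, 60); (Chip, KW, Sensor, 46); (Chip, NU, Chip, 34); (Sensor, KW, Chip, 60); (Sensor, KW, Sensor, 46)

INNER JOIN keeps only pairs where the ON condition holds.
Matching on a.sku = b.sku.
- a (sku=FL) pairs with 1 row(s) of b.
- a (sku=CR) pairs with 1 row(s) of b.
- a (sku=NU) pairs with 1 row(s) of b.
- a (sku=KW) pairs with 2 row(s) of b.
- a (sku=KW) pairs with 2 row(s) of b.
After projecting and ordering:
b.pname | b.sku | a.pname | a.price
Bolt | FL | Bolt | 7
Chip | CR | Chip | 42
Chip | KW | Chip | 60
Chip | KW | Sensor | 46
Chip | NU | Chip | 34
Sensor | KW | Chip | 60
Sensor | KW | Sensor | 46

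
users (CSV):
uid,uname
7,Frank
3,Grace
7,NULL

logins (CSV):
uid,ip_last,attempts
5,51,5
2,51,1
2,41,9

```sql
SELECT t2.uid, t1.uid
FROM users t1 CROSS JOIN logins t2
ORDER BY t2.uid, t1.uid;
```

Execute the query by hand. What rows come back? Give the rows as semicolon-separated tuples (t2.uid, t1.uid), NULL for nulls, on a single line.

CROSS JOIN pairs every row of `users` with every row of `logins`: 3 × 3 = 9 rows.
After projecting and ordering:
t2.uid | t1.uid
2 | 3
2 | 3
2 | 7
2 | 7
2 | 7
2 | 7
5 | 3
5 | 7
5 | 7

(2, 3); (2, 3); (2, 7); (2, 7); (2, 7); (2, 7); (5, 3); (5, 7); (5, 7)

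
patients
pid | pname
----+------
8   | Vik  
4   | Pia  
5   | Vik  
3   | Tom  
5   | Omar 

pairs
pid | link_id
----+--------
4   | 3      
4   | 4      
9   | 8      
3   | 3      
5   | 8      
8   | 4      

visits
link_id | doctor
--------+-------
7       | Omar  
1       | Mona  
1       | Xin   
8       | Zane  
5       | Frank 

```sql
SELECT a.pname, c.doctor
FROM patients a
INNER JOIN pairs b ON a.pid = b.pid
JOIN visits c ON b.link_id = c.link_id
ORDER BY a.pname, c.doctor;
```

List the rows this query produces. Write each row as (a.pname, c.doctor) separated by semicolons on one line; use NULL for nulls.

(Omar, Zane); (Vik, Zane)

Evaluate left to right. First `patients a INNER JOIN pairs b` on pid: 6 row(s).
Then INNER JOIN `visits c` on link_id: keep only rows whose b.link_id appears in c.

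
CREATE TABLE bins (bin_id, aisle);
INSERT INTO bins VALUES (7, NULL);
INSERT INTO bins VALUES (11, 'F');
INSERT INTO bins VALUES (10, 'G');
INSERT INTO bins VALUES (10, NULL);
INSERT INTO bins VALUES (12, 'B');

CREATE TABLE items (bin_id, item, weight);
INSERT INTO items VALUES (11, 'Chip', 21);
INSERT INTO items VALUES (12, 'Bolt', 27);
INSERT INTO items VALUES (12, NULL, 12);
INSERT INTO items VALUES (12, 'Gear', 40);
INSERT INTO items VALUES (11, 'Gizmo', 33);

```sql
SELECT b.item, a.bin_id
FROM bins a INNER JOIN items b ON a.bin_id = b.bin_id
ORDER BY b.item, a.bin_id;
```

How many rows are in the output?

5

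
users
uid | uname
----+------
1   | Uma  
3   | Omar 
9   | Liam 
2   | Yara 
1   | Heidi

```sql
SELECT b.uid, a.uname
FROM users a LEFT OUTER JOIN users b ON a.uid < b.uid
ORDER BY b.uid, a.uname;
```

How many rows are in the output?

LEFT JOIN keeps every row from `users a`; unmatched rows get NULL for `users b`'s columns.
Matching on a.uid < b.uid.
- uid=1: 3 matching b row(s), so 3 row(s) emitted.
- uid=3: 1 matching b row(s), so 1 row(s) emitted.
- uid=9: no b row matches, row kept with b columns NULL.
- uid=2: 2 matching b row(s), so 2 row(s) emitted.
- uid=1: 3 matching b row(s), so 3 row(s) emitted.
Total: 9 matched + 1 padded = 10 rows.

10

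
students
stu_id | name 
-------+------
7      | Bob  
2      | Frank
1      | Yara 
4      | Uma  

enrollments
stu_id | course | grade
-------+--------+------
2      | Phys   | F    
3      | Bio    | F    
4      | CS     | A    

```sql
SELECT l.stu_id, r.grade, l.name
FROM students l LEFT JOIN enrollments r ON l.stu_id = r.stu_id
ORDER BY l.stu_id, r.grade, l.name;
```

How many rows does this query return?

LEFT JOIN keeps every row from `students`; unmatched rows get NULL for `enrollments`'s columns.
Matching on l.stu_id = r.stu_id.
- l[0] stu_id=7 → no match; kept with NULLs on the r side.
- l[1] stu_id=2 → 1 match(es) in r → 1 row(s).
- l[2] stu_id=1 → no match; kept with NULLs on the r side.
- l[3] stu_id=4 → 1 match(es) in r → 1 row(s).
Total: 2 matched + 2 padded = 4 rows.

4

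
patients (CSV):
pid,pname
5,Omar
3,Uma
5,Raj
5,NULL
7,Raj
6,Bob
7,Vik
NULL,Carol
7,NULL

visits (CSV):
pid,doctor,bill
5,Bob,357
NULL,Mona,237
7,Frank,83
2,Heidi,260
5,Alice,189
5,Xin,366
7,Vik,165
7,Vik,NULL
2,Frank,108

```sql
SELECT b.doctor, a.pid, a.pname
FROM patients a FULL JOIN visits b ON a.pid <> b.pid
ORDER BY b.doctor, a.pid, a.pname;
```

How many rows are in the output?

48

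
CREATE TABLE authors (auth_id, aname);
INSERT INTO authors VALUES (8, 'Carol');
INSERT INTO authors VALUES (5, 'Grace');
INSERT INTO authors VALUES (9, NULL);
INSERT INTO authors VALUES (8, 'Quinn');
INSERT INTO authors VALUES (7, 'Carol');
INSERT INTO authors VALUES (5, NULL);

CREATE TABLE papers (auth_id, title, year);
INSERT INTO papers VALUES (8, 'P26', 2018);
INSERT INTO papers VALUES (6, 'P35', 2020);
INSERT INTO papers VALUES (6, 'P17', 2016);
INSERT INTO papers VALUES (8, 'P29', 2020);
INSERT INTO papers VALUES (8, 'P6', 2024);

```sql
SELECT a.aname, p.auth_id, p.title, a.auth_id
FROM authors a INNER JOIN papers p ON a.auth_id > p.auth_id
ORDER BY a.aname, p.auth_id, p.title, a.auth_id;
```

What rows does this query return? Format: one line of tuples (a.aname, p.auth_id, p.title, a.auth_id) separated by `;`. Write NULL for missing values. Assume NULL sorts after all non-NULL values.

(Carol, 6, P17, 7); (Carol, 6, P17, 8); (Carol, 6, P35, 7); (Carol, 6, P35, 8); (Quinn, 6, P17, 8); (Quinn, 6, P35, 8); (NULL, 6, P17, 9); (NULL, 6, P35, 9); (NULL, 8, P26, 9); (NULL, 8, P29, 9); (NULL, 8, P6, 9)

INNER JOIN keeps only pairs where the ON condition holds.
Matching on a.auth_id > p.auth_id.
- a (auth_id=8) pairs with 2 row(s) of p.
- a (auth_id=5) has no partner → excluded.
- a (auth_id=9) pairs with 5 row(s) of p.
- a (auth_id=8) pairs with 2 row(s) of p.
- a (auth_id=7) pairs with 2 row(s) of p.
- a (auth_id=5) has no partner → excluded.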